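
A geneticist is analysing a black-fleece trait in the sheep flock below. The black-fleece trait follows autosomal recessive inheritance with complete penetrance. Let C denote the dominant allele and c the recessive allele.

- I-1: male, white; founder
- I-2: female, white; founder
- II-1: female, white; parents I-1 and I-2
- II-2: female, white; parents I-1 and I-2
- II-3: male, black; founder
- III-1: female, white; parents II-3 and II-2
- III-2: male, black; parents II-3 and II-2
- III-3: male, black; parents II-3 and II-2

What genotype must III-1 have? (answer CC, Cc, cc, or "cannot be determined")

Cc

From phenotype alone, III-1 is CC or Cc.
III-1 is white so carries C and received c from II-3 (cc), so III-1 is Cc.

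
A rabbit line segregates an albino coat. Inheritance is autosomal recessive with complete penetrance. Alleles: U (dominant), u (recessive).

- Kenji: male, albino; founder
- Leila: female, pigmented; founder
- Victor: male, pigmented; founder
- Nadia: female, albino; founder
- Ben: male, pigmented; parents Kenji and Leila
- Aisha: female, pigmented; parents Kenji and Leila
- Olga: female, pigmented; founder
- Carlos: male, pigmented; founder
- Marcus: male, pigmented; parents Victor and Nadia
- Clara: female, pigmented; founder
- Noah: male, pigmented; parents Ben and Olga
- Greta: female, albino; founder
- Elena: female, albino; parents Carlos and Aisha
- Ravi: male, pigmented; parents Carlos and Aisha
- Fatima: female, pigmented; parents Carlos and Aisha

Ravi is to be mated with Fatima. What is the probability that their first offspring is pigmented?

Carlos is pigmented so carries U and passed u to Elena (uu), so Carlos is Uu.
Aisha is pigmented so carries U and received u from Kenji (uu), so Aisha is Uu.
Ravi is a pigmented offspring of Carlos (Uu) × Aisha (Uu), whose cross gives 1/4 UU : 1/2 Uu : 1/4 uu; conditioning on being pigmented, Ravi is UU with probability 1/3, Uu with probability 2/3.
Fatima is a pigmented offspring of Carlos (Uu) × Aisha (Uu), whose cross gives 1/4 UU : 1/2 Uu : 1/4 uu; conditioning on being pigmented, Fatima is UU with probability 1/3, Uu with probability 2/3.
Summing over parental genotype combinations, P(offspring is pigmented) = 1/9·1 + 2/9·1 + 2/9·1 + 4/9·3/4 = 8/9.

8/9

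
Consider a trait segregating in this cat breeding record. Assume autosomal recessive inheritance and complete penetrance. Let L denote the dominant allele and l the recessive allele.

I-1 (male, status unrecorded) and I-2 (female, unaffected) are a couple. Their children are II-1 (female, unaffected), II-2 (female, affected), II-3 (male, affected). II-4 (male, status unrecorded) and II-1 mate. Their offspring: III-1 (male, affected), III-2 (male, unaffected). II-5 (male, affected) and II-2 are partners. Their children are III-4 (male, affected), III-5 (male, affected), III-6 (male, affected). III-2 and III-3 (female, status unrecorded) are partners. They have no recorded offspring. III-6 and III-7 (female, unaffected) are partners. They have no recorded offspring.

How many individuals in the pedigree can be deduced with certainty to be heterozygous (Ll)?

2

Obligate heterozygotes: I-2 is unaffected so carries L and passed l to II-2 (ll), so I-2 is Ll; II-1 is unaffected so carries L and passed l to III-1 (ll), so II-1 is Ll.
Every other individual is either homozygous by phenotype or has at least one consistent homozygous assignment, so the count is 2.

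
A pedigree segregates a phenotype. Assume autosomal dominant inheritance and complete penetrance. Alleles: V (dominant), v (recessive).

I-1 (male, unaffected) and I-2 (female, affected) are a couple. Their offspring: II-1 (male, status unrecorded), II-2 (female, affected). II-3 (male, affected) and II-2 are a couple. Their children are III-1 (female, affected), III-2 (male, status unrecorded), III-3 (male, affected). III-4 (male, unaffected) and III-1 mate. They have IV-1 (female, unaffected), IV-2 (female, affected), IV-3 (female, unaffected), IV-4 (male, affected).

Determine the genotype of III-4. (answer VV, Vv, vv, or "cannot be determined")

vv

III-4 is unaffected, so III-4 is vv.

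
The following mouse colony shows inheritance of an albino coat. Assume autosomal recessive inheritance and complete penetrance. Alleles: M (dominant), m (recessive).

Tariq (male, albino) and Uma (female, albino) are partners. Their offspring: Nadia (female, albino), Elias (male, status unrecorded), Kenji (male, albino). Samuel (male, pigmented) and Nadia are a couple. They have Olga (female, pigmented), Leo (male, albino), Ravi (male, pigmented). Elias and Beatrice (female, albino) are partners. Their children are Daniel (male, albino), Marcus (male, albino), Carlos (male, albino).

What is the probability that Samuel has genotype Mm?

Samuel is pigmented so carries M and passed m to Leo (mm), so Samuel is Mm, giving P(Mm) = 1.

1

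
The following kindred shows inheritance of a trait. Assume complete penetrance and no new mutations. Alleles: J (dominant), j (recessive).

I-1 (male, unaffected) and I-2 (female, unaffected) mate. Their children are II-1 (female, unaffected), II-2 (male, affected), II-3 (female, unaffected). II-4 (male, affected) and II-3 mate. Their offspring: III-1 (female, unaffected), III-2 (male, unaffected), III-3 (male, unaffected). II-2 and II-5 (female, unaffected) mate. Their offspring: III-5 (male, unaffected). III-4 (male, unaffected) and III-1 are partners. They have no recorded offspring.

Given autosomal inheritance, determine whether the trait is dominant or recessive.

I-1 and I-2 are both unaffected yet have an affected child II-2. Under dominance, an affected child requires at least one affected parent, so the trait cannot be dominant.

recessive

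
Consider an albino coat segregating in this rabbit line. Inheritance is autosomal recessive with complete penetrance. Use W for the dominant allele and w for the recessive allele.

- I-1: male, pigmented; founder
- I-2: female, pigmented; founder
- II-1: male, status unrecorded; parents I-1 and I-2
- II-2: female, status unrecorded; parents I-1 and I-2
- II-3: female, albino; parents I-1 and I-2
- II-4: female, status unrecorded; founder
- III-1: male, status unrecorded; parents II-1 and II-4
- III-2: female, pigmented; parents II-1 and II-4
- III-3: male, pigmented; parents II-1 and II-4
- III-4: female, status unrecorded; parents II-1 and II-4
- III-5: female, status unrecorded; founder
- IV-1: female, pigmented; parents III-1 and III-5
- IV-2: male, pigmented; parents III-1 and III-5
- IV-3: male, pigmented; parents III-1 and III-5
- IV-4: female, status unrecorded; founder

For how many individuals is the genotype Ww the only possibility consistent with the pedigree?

2

Obligate heterozygotes: I-1 is pigmented so carries W and passed w to II-3 (ww), so I-1 is Ww; I-2 is pigmented so carries W and passed w to II-3 (ww), so I-2 is Ww.
Every other individual is either homozygous by phenotype or has at least one consistent homozygous assignment, so the count is 2.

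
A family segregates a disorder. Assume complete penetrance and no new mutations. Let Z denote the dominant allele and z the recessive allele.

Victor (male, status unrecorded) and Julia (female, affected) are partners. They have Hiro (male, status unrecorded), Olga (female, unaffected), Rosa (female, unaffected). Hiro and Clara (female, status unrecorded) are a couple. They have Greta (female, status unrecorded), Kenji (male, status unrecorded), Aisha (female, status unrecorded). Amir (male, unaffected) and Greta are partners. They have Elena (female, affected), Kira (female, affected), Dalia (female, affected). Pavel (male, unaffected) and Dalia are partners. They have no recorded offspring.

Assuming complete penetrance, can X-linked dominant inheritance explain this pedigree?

A consistent assignment under X-linked dominant exists: Victor X^z Y, Julia X^Z X^z, Hiro X^Z Y, Olga X^z X^z, Rosa X^z X^z, Clara X^Z X^Z, Greta X^Z X^Z, Kenji X^Z Y, Aisha X^Z X^Z, Amir X^z Y, Elena X^Z X^z, Kira X^Z X^z, Dalia X^Z X^z, Pavel X^z Y.
In this assignment every recorded phenotype matches its genotype and every non-founder's genotype is obtainable from its parents' genotypes, so the pedigree is consistent.

Yes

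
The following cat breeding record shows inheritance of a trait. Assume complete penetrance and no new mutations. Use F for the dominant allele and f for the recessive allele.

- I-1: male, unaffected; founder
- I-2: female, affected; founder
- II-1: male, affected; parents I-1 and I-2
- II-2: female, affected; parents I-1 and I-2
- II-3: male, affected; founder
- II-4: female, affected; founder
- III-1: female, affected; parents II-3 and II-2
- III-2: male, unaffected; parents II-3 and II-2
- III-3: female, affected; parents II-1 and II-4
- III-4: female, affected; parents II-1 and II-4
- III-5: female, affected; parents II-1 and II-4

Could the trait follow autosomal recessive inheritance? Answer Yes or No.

No

Under autosomal recessive, III-2 (unaffected, male) cannot arise from II-3 (affected) × II-2 (affected).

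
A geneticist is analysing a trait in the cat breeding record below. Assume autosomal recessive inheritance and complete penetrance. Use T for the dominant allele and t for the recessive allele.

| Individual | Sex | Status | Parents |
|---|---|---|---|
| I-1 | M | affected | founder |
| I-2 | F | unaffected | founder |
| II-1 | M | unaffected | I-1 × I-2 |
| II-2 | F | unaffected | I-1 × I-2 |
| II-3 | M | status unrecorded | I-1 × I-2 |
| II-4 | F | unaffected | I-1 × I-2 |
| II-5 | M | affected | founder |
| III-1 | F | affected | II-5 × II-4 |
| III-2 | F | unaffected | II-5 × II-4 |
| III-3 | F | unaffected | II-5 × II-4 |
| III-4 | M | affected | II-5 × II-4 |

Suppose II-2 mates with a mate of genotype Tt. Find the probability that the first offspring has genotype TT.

II-2 is unaffected so carries T and received t from I-1 (tt), so II-2 is Tt.
The cross gives 1/4 TT : 1/2 Tt : 1/4 tt, so P(offspring has genotype TT) = 1/4.

1/4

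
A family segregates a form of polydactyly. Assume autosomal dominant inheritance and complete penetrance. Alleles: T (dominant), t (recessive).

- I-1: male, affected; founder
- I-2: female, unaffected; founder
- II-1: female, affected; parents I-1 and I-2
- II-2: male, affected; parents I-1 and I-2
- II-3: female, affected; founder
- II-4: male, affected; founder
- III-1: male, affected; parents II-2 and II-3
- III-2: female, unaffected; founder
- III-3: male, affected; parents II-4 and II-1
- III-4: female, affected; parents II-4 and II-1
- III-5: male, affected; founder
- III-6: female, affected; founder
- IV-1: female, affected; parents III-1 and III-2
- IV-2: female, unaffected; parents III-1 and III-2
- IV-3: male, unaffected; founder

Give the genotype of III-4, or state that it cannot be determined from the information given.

III-4's phenotype allows TT or Tt, and no parent or child forces a single allele at both positions; consistent genotype assignments exist with III-4 as TT or Tt.

cannot be determined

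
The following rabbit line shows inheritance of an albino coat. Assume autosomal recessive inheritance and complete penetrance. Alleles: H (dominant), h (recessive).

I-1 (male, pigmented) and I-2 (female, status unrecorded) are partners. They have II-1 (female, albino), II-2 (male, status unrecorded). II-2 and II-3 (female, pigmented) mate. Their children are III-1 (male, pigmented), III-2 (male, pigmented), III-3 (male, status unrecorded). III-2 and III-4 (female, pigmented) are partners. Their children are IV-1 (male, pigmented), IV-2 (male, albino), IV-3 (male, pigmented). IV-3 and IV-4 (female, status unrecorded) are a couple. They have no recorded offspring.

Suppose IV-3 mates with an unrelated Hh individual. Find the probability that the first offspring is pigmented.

5/6

III-2 is pigmented so carries H and passed h to IV-2 (hh), so III-2 is Hh.
III-4 is pigmented so carries H and passed h to IV-2 (hh), so III-4 is Hh.
IV-3 is a pigmented offspring of III-2 (Hh) × III-4 (Hh), whose cross gives 1/4 HH : 1/2 Hh : 1/4 hh; conditioning on being pigmented, IV-3 is HH with probability 1/3, Hh with probability 2/3.
Summing over parental genotype combinations, P(offspring is pigmented) = 1/3·1 + 2/3·3/4 = 5/6.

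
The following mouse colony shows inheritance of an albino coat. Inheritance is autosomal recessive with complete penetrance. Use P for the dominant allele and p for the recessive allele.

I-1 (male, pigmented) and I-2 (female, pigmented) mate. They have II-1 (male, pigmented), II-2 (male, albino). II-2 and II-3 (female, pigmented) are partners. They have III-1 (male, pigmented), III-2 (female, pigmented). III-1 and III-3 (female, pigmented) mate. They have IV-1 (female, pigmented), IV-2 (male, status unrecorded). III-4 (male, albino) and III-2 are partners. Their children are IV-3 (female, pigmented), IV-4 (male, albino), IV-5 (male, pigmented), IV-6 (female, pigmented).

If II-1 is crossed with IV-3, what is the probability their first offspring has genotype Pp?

I-1 is pigmented so carries P and passed p to II-2 (pp), so I-1 is Pp.
I-2 is pigmented so carries P and passed p to II-2 (pp), so I-2 is Pp.
II-1 is a pigmented offspring of I-1 (Pp) × I-2 (Pp), whose cross gives 1/4 PP : 1/2 Pp : 1/4 pp; conditioning on being pigmented, II-1 is PP with probability 1/3, Pp with probability 2/3.
IV-3 is pigmented so carries P and received p from III-4 (pp), so IV-3 is Pp.
Summing over parental genotype combinations, P(offspring has genotype Pp) = 1/3·1/2 + 2/3·1/2 = 1/2.

1/2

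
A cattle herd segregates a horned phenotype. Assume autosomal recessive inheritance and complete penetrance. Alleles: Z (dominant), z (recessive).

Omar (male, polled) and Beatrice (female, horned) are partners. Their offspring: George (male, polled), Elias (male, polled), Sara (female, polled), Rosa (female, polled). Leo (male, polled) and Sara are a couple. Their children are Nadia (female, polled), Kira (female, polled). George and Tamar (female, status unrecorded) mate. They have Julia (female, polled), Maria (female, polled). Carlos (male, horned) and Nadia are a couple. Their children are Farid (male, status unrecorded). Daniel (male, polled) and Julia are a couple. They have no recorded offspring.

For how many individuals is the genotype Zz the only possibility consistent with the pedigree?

Obligate heterozygotes: George is polled so carries Z and received z from Beatrice (zz), so George is Zz; Elias is polled so carries Z and received z from Beatrice (zz), so Elias is Zz; Sara is polled so carries Z and received z from Beatrice (zz), so Sara is Zz; Rosa is polled so carries Z and received z from Beatrice (zz), so Rosa is Zz.
Every other individual is either homozygous by phenotype or has at least one consistent homozygous assignment, so the count is 4.

4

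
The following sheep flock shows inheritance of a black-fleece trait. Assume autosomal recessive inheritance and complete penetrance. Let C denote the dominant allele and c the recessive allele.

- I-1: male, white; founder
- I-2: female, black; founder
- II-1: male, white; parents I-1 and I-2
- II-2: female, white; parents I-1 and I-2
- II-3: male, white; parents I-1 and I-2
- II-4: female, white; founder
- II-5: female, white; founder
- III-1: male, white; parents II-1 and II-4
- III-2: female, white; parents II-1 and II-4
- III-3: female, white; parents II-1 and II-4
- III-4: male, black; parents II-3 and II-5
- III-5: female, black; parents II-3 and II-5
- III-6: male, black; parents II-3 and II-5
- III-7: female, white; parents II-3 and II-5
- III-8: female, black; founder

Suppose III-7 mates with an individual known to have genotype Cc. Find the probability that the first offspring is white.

II-3 is white so carries C and received c from I-2 (cc), so II-3 is Cc.
II-5 is white so carries C and passed c to III-4 (cc), so II-5 is Cc.
III-7 is a white offspring of II-3 (Cc) × II-5 (Cc), whose cross gives 1/4 CC : 1/2 Cc : 1/4 cc; conditioning on being white, III-7 is CC with probability 1/3, Cc with probability 2/3.
Summing over parental genotype combinations, P(offspring is white) = 1/3·1 + 2/3·3/4 = 5/6.

5/6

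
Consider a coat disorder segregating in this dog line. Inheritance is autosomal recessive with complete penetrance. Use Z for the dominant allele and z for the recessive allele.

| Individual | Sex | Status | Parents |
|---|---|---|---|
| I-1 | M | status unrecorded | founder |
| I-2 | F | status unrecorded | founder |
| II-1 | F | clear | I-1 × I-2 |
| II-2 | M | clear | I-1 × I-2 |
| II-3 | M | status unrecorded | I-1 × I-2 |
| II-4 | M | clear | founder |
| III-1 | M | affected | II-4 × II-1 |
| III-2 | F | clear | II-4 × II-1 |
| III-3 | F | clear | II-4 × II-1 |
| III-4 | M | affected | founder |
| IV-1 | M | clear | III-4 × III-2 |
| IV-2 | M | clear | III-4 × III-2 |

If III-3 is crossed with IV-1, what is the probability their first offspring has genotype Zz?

1/2

II-4 is clear so carries Z and passed z to III-1 (zz), so II-4 is Zz.
II-1 is clear so carries Z and passed z to III-1 (zz), so II-1 is Zz.
III-3 is a clear offspring of II-4 (Zz) × II-1 (Zz), whose cross gives 1/4 ZZ : 1/2 Zz : 1/4 zz; conditioning on being clear, III-3 is ZZ with probability 1/3, Zz with probability 2/3.
IV-1 is clear so carries Z and received z from III-4 (zz), so IV-1 is Zz.
Summing over parental genotype combinations, P(offspring has genotype Zz) = 1/3·1/2 + 2/3·1/2 = 1/2.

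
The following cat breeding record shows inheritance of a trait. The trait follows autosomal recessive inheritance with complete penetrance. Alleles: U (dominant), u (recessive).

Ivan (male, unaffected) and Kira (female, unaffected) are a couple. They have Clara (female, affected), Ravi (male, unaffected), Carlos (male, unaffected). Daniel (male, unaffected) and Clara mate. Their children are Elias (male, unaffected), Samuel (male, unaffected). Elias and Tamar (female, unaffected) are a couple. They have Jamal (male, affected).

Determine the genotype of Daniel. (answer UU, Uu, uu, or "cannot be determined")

cannot be determined

Daniel's phenotype allows UU or Uu, and no parent or child forces a single allele at both positions; consistent genotype assignments exist with Daniel as UU or Uu.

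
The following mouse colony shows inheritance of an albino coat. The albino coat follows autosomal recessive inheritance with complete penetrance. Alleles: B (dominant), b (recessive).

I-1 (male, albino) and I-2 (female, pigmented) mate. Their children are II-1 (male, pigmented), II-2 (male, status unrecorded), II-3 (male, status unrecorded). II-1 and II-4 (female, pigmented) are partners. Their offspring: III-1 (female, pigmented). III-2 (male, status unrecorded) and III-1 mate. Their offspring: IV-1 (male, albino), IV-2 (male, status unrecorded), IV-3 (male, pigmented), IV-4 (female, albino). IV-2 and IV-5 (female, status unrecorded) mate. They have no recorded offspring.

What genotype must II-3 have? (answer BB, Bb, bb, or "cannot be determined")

II-3's phenotype is unrecorded, and no parent or child forces a single allele at both positions; consistent genotype assignments exist with II-3 as Bb or bb.

cannot be determined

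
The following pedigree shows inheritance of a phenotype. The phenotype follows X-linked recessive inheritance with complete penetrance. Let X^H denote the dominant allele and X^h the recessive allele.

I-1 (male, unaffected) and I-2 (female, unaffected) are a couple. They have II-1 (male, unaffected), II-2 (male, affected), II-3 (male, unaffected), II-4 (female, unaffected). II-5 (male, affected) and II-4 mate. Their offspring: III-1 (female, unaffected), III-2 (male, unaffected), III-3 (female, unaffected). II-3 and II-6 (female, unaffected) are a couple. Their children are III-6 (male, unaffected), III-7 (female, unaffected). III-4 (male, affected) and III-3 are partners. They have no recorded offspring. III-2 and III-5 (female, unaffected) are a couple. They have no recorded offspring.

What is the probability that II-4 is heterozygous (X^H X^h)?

I-1 is unaffected, so I-1 is X^H Y.
I-2 is unaffected so carries H and passed h to II-2 (X^h Y), so I-2 is X^H X^h.
Their cross gives offspring ratios 1/2 X^H X^H : 1/2 X^H X^h. Conditioning on II-4 being unaffected, P(X^H X^h) = 1/2 / 1 = 1/2 before taking II-4's own offspring into account.
II-5 is affected, so II-5 is X^h Y.
Now use II-4's offspring. Probability of each recorded status — unaffected daughter III-1: 1/2 if II-4 is X^H X^h, 1 if X^H X^H; unaffected son III-2: 1/2 if II-4 is X^H X^h, 1 if X^H X^H; unaffected daughter III-3: 1/2 if II-4 is X^H X^h, 1 if X^H X^H.
Bayes: P(X^H X^h) = 1/2·1/8 / (1/2·1/8 + 1/2·1) = 1/9.

1/9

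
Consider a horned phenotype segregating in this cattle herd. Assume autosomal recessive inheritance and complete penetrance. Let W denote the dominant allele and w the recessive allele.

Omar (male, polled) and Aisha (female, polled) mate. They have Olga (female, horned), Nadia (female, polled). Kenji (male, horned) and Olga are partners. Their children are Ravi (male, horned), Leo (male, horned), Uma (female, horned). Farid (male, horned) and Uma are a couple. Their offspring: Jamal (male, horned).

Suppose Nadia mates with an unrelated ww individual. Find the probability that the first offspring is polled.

Omar is polled so carries W and passed w to Olga (ww), so Omar is Ww.
Aisha is polled so carries W and passed w to Olga (ww), so Aisha is Ww.
Nadia is a polled offspring of Omar (Ww) × Aisha (Ww), whose cross gives 1/4 WW : 1/2 Ww : 1/4 ww; conditioning on being polled, Nadia is WW with probability 1/3, Ww with probability 2/3.
Summing over parental genotype combinations, P(offspring is polled) = 1/3·1 + 2/3·1/2 = 2/3.

2/3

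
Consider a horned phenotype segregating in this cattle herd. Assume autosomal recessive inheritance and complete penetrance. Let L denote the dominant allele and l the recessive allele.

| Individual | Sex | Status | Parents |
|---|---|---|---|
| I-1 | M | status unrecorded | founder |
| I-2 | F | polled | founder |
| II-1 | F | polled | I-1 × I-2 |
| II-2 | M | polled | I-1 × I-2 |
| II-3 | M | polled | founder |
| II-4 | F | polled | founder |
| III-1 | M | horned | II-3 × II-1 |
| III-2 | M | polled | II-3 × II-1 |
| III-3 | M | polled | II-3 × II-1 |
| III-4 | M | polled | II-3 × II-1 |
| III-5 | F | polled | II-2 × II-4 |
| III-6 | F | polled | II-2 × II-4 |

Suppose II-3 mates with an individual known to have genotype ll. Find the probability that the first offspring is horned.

1/2

II-3 is polled so carries L and passed l to III-1 (ll), so II-3 is Ll.
The cross gives 1/2 Ll : 1/2 ll, so P(offspring is horned) = 1/2.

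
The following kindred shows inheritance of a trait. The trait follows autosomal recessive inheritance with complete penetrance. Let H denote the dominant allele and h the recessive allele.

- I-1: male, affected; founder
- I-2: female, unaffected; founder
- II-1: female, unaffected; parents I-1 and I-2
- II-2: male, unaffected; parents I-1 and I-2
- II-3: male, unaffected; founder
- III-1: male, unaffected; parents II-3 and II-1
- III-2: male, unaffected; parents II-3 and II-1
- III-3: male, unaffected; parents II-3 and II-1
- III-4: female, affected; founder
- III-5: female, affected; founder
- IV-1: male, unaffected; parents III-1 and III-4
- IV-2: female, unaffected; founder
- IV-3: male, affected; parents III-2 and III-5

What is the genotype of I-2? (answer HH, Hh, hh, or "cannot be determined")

cannot be determined

I-2's phenotype allows HH or Hh, and no parent or child forces a single allele at both positions; consistent genotype assignments exist with I-2 as HH or Hh.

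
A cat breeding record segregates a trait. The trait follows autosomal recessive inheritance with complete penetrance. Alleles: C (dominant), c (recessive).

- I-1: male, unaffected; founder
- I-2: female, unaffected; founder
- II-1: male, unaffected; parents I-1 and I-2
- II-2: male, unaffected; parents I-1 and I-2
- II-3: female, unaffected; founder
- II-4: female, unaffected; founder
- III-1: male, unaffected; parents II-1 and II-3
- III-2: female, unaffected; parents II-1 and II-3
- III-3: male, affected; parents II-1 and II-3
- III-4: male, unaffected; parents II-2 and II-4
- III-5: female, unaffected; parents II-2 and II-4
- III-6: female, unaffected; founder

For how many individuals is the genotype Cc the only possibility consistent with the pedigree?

2

Obligate heterozygotes: II-1 is unaffected so carries C and passed c to III-3 (cc), so II-1 is Cc; II-3 is unaffected so carries C and passed c to III-3 (cc), so II-3 is Cc.
Every other individual is either homozygous by phenotype or has at least one consistent homozygous assignment, so the count is 2.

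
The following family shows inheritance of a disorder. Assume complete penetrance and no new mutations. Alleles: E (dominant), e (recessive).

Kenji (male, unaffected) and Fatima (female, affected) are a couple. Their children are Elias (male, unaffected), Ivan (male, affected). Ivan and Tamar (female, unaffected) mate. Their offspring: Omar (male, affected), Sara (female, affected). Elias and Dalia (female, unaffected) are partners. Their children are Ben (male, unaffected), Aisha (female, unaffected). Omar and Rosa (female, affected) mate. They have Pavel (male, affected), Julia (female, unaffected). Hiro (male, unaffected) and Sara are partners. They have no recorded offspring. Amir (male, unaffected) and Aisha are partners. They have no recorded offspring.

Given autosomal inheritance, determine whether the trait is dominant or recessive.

dominant

Omar and Rosa are both affected yet have an unaffected child Julia. Under a recessive model two affected parents are homozygous and every child would be affected, so the trait cannot be recessive.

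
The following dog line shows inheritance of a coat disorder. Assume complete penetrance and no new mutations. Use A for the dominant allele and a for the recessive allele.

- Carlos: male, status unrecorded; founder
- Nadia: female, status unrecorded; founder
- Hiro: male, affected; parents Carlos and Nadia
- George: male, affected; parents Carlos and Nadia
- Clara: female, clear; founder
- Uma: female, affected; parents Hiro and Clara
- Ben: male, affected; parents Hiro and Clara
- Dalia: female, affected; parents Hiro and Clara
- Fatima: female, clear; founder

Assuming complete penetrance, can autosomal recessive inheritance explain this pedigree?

Yes

A consistent assignment under autosomal recessive exists: Carlos Aa, Nadia Aa, Hiro aa, George aa, Clara Aa, Uma aa, Ben aa, Dalia aa, Fatima AA.
In this assignment every recorded phenotype matches its genotype and every non-founder's genotype is obtainable from its parents' genotypes, so the pedigree is consistent.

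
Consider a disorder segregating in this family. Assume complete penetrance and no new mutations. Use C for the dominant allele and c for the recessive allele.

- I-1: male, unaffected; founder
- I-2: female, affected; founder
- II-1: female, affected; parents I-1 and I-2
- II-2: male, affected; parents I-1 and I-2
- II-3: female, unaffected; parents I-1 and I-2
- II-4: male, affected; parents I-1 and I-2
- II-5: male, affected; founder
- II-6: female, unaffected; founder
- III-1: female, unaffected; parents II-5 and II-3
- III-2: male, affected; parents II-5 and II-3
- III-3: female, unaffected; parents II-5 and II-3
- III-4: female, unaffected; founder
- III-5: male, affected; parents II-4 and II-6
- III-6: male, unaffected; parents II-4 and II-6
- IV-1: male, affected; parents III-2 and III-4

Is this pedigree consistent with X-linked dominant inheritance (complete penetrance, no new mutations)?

No

Under X-linked dominant, III-1 (unaffected, female) cannot arise from II-5 (affected) × II-3 (unaffected).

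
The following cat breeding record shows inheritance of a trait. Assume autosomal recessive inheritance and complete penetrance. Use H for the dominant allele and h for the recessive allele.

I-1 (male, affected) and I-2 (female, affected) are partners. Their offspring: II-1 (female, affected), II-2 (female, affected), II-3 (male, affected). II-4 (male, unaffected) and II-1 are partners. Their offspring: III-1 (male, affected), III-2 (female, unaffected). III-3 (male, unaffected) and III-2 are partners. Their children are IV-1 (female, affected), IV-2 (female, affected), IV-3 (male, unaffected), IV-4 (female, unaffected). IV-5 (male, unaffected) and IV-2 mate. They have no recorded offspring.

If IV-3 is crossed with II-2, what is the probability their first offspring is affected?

III-3 is unaffected so carries H and passed h to IV-1 (hh), so III-3 is Hh.
III-2 is unaffected so carries H and received h from II-1 (hh), so III-2 is Hh.
IV-3 is an unaffected offspring of III-3 (Hh) × III-2 (Hh), whose cross gives 1/4 HH : 1/2 Hh : 1/4 hh; conditioning on being unaffected, IV-3 is HH with probability 1/3, Hh with probability 2/3.
II-2 is affected, so II-2 is hh.
Summing over parental genotype combinations, P(offspring is affected) = 2/3·1/2 = 1/3.

1/3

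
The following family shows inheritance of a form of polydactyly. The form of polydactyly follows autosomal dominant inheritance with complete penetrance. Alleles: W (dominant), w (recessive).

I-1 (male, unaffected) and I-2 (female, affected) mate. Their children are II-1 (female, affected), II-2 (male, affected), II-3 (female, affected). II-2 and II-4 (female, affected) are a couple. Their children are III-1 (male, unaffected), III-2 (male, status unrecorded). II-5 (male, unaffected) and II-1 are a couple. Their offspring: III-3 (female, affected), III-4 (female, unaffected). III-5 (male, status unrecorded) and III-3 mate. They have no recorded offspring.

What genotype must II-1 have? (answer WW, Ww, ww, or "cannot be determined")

From phenotype alone, II-1 is WW or Ww.
II-1 is affected so carries W and received w from I-1 (ww), so II-1 is Ww.

Ww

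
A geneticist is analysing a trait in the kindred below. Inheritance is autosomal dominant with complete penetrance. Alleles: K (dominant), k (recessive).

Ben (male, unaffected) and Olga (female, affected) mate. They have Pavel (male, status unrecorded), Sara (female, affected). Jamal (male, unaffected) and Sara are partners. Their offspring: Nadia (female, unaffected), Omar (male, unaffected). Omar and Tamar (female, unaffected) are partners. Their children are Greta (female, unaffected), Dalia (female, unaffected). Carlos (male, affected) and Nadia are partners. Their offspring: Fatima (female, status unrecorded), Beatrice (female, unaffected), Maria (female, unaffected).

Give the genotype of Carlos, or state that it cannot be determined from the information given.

Kk

From phenotype alone, Carlos is KK or Kk.
Carlos is affected so carries K and passed k to Beatrice (kk), so Carlos is Kk.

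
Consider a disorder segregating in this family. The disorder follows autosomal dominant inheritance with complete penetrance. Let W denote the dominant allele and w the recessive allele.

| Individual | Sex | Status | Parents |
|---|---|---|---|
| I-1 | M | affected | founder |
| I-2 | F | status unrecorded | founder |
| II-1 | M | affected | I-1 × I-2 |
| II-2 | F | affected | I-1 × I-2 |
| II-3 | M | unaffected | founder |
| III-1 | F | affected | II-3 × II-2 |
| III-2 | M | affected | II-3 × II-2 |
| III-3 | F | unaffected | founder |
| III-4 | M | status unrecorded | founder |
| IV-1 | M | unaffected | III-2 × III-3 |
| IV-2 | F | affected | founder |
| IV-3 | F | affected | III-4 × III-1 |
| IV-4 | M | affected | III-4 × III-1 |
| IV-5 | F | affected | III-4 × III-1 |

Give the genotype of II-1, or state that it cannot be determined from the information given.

II-1's phenotype allows WW or Ww, and no parent or child forces a single allele at both positions; consistent genotype assignments exist with II-1 as WW or Ww.

cannot be determined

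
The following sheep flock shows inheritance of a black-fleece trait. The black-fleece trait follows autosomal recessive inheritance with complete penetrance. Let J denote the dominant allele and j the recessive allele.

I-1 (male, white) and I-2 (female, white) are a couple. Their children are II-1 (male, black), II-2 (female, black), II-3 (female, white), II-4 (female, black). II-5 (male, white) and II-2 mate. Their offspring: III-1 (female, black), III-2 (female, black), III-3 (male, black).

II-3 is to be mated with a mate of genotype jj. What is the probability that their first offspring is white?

I-1 is white so carries J and passed j to II-1 (jj), so I-1 is Jj.
I-2 is white so carries J and passed j to II-1 (jj), so I-2 is Jj.
II-3 is a white offspring of I-1 (Jj) × I-2 (Jj), whose cross gives 1/4 JJ : 1/2 Jj : 1/4 jj; conditioning on being white, II-3 is JJ with probability 1/3, Jj with probability 2/3.
Summing over parental genotype combinations, P(offspring is white) = 1/3·1 + 2/3·1/2 = 2/3.

2/3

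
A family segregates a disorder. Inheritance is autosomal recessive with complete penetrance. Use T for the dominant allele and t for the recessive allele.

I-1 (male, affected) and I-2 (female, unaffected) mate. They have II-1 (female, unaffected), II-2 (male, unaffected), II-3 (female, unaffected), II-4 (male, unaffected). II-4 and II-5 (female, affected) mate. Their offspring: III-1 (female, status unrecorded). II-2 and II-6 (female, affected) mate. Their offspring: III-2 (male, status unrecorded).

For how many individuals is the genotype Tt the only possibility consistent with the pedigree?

Obligate heterozygotes: II-1 is unaffected so carries T and received t from I-1 (tt), so II-1 is Tt; II-2 is unaffected so carries T and received t from I-1 (tt), so II-2 is Tt; II-3 is unaffected so carries T and received t from I-1 (tt), so II-3 is Tt; II-4 is unaffected so carries T and received t from I-1 (tt), so II-4 is Tt.
Every other individual is either homozygous by phenotype or has at least one consistent homozygous assignment, so the count is 4.

4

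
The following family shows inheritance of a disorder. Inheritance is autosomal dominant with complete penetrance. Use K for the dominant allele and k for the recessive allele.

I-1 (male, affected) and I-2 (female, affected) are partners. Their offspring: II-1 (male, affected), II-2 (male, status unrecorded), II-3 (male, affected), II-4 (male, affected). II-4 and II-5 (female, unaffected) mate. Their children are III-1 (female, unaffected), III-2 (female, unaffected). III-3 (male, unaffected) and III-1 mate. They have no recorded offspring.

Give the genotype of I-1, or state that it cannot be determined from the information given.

I-1's phenotype allows KK or Kk, and no parent or child forces a single allele at both positions; consistent genotype assignments exist with I-1 as KK or Kk.

cannot be determined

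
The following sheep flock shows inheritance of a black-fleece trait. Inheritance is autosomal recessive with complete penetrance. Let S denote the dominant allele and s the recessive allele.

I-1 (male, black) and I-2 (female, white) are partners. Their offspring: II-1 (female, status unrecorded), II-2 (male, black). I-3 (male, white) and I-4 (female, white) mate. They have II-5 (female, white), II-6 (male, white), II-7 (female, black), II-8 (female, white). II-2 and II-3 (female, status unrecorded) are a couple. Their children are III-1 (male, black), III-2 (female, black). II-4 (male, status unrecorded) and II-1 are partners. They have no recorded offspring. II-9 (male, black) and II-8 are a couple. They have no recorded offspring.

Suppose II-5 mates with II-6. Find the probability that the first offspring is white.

I-3 is white so carries S and passed s to II-7 (ss), so I-3 is Ss.
I-4 is white so carries S and passed s to II-7 (ss), so I-4 is Ss.
II-5 is a white offspring of I-3 (Ss) × I-4 (Ss), whose cross gives 1/4 SS : 1/2 Ss : 1/4 ss; conditioning on being white, II-5 is SS with probability 1/3, Ss with probability 2/3.
II-6 is a white offspring of I-3 (Ss) × I-4 (Ss), whose cross gives 1/4 SS : 1/2 Ss : 1/4 ss; conditioning on being white, II-6 is SS with probability 1/3, Ss with probability 2/3.
Summing over parental genotype combinations, P(offspring is white) = 1/9·1 + 2/9·1 + 2/9·1 + 4/9·3/4 = 8/9.

8/9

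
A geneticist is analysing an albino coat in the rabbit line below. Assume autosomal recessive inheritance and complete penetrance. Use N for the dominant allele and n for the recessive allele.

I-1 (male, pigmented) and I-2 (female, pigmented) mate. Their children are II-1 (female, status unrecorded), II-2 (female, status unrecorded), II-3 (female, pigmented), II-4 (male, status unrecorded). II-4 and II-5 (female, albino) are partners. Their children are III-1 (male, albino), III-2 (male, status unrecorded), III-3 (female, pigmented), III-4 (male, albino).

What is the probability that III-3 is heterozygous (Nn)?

1

III-3 is pigmented so carries N and received n from II-5 (nn), so III-3 is Nn, giving P(Nn) = 1.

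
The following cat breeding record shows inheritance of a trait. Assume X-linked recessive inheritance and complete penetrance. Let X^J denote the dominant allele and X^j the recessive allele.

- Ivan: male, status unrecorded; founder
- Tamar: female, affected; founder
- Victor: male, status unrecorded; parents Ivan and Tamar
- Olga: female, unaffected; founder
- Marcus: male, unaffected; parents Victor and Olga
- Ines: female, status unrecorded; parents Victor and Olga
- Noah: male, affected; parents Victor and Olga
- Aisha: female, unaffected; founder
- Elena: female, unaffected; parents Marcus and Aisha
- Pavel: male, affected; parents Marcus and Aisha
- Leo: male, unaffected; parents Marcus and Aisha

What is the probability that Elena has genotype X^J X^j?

1/2

Marcus is unaffected, so Marcus is X^J Y.
Aisha is unaffected so carries J and passed j to Pavel (X^j Y), so Aisha is X^J X^j.
Their cross gives offspring ratios 1/2 X^J X^J : 1/2 X^J X^j. Conditioning on Elena being unaffected, P(X^J X^j) = 1/2 / 1 = 1/2.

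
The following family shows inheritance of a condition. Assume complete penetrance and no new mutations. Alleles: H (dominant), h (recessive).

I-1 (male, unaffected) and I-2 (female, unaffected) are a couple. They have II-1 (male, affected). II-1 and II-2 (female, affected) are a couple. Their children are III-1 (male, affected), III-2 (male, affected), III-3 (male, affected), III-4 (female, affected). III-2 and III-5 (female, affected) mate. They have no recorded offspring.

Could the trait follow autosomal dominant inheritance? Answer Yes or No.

Under autosomal dominant, II-1 (affected, male) cannot arise from I-1 (unaffected) × I-2 (unaffected).

No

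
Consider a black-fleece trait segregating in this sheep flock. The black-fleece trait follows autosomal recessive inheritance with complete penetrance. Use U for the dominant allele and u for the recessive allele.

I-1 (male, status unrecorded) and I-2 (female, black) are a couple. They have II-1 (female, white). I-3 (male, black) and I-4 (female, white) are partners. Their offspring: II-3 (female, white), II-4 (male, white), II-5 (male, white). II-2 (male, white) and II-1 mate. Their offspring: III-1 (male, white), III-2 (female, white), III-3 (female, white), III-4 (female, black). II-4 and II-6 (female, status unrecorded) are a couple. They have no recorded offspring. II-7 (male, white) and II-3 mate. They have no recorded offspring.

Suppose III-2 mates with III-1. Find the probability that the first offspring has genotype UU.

II-2 is white so carries U and passed u to III-4 (uu), so II-2 is Uu.
II-1 is white so carries U and received u from I-2 (uu), so II-1 is Uu.
III-2 is a white offspring of II-2 (Uu) × II-1 (Uu), whose cross gives 1/4 UU : 1/2 Uu : 1/4 uu; conditioning on being white, III-2 is UU with probability 1/3, Uu with probability 2/3.
III-1 is a white offspring of II-2 (Uu) × II-1 (Uu), whose cross gives 1/4 UU : 1/2 Uu : 1/4 uu; conditioning on being white, III-1 is UU with probability 1/3, Uu with probability 2/3.
Summing over parental genotype combinations, P(offspring has genotype UU) = 1/9·1 + 2/9·1/2 + 2/9·1/2 + 4/9·1/4 = 4/9.

4/9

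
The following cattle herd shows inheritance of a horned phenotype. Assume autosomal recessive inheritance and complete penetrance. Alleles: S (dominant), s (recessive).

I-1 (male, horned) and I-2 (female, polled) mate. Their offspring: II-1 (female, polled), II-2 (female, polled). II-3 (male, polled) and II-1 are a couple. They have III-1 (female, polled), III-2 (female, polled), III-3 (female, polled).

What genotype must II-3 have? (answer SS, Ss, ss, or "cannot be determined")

II-3's phenotype allows SS or Ss, and no parent or child forces a single allele at both positions; consistent genotype assignments exist with II-3 as SS or Ss.

cannot be determined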